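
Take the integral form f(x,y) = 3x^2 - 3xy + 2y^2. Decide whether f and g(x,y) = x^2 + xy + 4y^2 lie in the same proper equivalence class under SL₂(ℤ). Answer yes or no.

D₁ = -15, D₂ = -15
f: translate: b→3 (≡-3 mod 6), so (3,-3,2)→(3,3,2)
f: flip: (3,3,2)→(2,-3,3)
f: translate: b→1 (≡-3 mod 4), so (2,-3,3)→(2,1,2)
f: reduced (well bottom): (2,1,2) with a≤c, −a<b≤a
g: reduced (well bottom): (1,1,4) with a≤c, −a<b≤a
reduced forms (2, 1, 2) vs (1, 1, 4) ⇒ inequivalent

no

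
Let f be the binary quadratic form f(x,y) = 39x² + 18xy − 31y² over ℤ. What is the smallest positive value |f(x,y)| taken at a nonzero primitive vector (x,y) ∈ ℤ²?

river: ρ → (-31,44,26)
river: ρ → (26,60,-15)
river: ρ → (-15,60,26)
river: ρ → (26,44,-31)
river: ρ → (-31,18,39)
river: ρ → (39,60,-10)
river: ρ → (-10,60,39)
river: ρ → (39,18,-31)
closes: descent 0, river 8
min |a| on river = 10

10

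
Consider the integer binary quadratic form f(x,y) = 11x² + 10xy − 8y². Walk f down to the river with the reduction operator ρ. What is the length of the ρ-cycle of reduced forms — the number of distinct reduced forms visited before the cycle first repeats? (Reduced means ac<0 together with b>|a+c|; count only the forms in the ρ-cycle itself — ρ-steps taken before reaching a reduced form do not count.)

D = 452, ⌊√D⌋ = 21
river: ρ → (-8,6,13)
river: ρ → (13,20,-1)
river: ρ → (-1,20,13)
river: ρ → (13,6,-8)
river: ρ → (-8,10,11)
river: ρ → (11,12,-7)
river: ρ → (-7,16,7)
river: ρ → (7,12,-11)
river: ρ → (-11,10,8)
river: ρ → (8,6,-13)
river: ρ → (-13,20,1)
river: ρ → (1,20,-13)
river: ρ → (-13,6,8)
river: ρ → (8,10,-11)
river: ρ → (-11,12,7)
river: ρ → (7,16,-7)
river: ρ → (-7,12,11)
river: ρ → (11,10,-8)
ρ-cycle length = 18 (tail of 0 descent steps not counted)

18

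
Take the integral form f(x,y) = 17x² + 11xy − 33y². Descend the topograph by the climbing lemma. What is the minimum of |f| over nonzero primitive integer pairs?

descent: ρ → (-33,-11,17)
descent: ρ → (17,45,-5)  [lands on river]
river: ρ → (-5,45,17)
river: ρ → (17,23,-27)
river: ρ → (-27,31,13)
river: ρ → (13,47,-3)
river: ρ → (-3,43,43)
river: ρ → (43,43,-3)
river: ρ → (-3,47,13)
river: ρ → (13,31,-27)
river: ρ → (-27,23,17)
closes: descent 2, river 10
min |a| on river = 3

3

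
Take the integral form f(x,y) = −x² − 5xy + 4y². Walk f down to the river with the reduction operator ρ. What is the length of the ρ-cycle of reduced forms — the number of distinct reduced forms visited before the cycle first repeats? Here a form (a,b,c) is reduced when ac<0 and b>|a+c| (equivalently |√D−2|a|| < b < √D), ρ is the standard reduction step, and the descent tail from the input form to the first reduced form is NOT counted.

D = 41, ⌊√D⌋ = 6
descent: ρ → (4,5,-1)  [lands on river]
river: ρ → (-1,5,4)
river: ρ → (4,3,-2)
river: ρ → (-2,5,2)
river: ρ → (2,3,-4)
river: ρ → (-4,5,1)
river: ρ → (1,5,-4)
river: ρ → (-4,3,2)
river: ρ → (2,5,-2)
river: ρ → (-2,3,4)
ρ-cycle length = 10 (tail of 1 descent step not counted)

10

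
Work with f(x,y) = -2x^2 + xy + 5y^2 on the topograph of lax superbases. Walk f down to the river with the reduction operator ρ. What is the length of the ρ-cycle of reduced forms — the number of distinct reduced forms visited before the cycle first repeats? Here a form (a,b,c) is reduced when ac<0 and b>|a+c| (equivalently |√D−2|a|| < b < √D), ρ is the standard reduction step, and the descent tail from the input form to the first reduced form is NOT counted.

D = 41, ⌊√D⌋ = 6
descent: ρ → (5,-1,-2)
descent: ρ → (-2,5,2)  [lands on river]
river: ρ → (2,3,-4)
river: ρ → (-4,5,1)
river: ρ → (1,5,-4)
river: ρ → (-4,3,2)
river: ρ → (2,5,-2)
river: ρ → (-2,3,4)
river: ρ → (4,5,-1)
river: ρ → (-1,5,4)
river: ρ → (4,3,-2)
ρ-cycle length = 10 (tail of 2 descent steps not counted)

10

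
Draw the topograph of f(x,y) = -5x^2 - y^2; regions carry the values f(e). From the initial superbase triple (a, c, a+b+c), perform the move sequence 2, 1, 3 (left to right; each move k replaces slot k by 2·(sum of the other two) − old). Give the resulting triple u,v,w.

start (-5,-1,-6) = (f(1,0),f(0,1),f(1,1))
replace slot 2: 2·((-5)+(-6)) − (-1) = -21 → (-5,-21,-6)
replace slot 1: 2·((-21)+(-6)) − (-5) = -49 → (-49,-21,-6)
replace slot 3: 2·((-49)+(-21)) − (-6) = -134 → (-49,-21,-134)

-49,-21,-134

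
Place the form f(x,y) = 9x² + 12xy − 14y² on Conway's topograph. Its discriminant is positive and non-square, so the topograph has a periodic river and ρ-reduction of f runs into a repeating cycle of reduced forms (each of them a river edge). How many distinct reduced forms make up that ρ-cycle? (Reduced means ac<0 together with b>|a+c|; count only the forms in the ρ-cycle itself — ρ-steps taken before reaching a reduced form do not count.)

D = 648, ⌊√D⌋ = 25
river: ρ → (-14,16,7)
river: ρ → (7,12,-18)
river: ρ → (-18,24,1)
river: ρ → (1,24,-18)
river: ρ → (-18,12,7)
river: ρ → (7,16,-14)
river: ρ → (-14,12,9)
river: ρ → (9,24,-2)
river: ρ → (-2,24,9)
river: ρ → (9,12,-14)
ρ-cycle length = 10 (tail of 0 descent steps not counted)

10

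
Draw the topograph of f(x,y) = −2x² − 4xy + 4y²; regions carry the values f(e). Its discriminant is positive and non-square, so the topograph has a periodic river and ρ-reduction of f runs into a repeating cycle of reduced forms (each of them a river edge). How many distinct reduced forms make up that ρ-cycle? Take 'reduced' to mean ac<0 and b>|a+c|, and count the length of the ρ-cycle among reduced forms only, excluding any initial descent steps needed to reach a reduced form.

D = 48, ⌊√D⌋ = 6
descent: ρ → (4,4,-2)  [lands on river]
river: ρ → (-2,4,4)
ρ-cycle length = 2 (tail of 1 descent step not counted)

2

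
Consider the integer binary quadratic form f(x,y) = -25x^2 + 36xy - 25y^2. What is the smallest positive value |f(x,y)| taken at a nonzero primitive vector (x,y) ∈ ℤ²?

translate: b→14 (≡-36 mod 50), so (25,-36,25)→(25,14,14)
flip: (25,14,14)→(14,-14,25)
translate: b→14 (≡-14 mod 28), so (14,-14,25)→(14,14,25)
reduced (well bottom): (14,14,25) with a≤c, −a<b≤a
well minimum |f| = |-14| = 14 (negative-definite)

14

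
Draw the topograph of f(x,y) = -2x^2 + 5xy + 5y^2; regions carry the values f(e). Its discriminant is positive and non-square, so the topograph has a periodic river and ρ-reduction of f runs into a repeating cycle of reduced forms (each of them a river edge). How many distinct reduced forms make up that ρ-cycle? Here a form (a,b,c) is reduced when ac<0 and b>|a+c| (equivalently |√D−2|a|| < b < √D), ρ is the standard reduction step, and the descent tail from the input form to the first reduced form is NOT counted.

D = 65, ⌊√D⌋ = 8
river: ρ → (5,5,-2)
river: ρ → (-2,7,2)
river: ρ → (2,5,-5)
river: ρ → (-5,5,2)
river: ρ → (2,7,-2)
river: ρ → (-2,5,5)
ρ-cycle length = 6 (tail of 0 descent steps not counted)

6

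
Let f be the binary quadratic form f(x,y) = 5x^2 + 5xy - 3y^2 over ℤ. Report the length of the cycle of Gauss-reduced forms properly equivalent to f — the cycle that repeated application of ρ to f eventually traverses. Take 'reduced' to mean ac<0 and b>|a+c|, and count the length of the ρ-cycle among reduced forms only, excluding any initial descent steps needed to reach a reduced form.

D = 85, ⌊√D⌋ = 9
river: ρ → (-3,7,3)
river: ρ → (3,5,-5)
river: ρ → (-5,5,3)
river: ρ → (3,7,-3)
river: ρ → (-3,5,5)
river: ρ → (5,5,-3)
ρ-cycle length = 6 (tail of 0 descent steps not counted)

6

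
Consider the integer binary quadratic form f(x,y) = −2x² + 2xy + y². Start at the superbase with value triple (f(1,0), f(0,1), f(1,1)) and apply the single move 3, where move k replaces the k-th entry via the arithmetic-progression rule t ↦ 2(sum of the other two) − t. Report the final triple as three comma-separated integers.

start (-2,1,1) = (f(1,0),f(0,1),f(1,1))
replace slot 3: 2·((-2)+1) − 1 = -3 → (-2,1,-3)

-2,1,-3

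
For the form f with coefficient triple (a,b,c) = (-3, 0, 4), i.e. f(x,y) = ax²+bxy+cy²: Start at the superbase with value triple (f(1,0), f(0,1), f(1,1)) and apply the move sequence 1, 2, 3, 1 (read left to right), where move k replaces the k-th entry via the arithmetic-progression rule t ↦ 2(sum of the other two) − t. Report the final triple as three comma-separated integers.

start (-3,4,1) = (f(1,0),f(0,1),f(1,1))
replace slot 1: 2·(4+1) − (-3) = 13 → (13,4,1)
replace slot 2: 2·(13+1) − 4 = 24 → (13,24,1)
replace slot 3: 2·(13+24) − 1 = 73 → (13,24,73)
replace slot 1: 2·(24+73) − 13 = 181 → (181,24,73)

181,24,73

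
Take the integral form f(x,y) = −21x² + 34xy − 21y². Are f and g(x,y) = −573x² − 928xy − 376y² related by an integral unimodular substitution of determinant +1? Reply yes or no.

D₁ = -608, D₂ = -608
f is negative-definite; reduce −f:
−f: translate: b→8 (≡-34 mod 42), so (21,-34,21)→(21,8,8)
−f: flip: (21,8,8)→(8,-8,21)
−f: translate: b→8 (≡-8 mod 16), so (8,-8,21)→(8,8,21)
−f: reduced (well bottom): (8,8,21) with a≤c, −a<b≤a
flip sign back: reduced form of f is (-8,-8,-21)
g is negative-definite; reduce −g:
−g: translate: b→-218 (≡928 mod 1146), so (573,928,376)→(573,-218,21)
−g: flip: (573,-218,21)→(21,218,573)
−g: translate: b→8 (≡218 mod 42), so (21,218,573)→(21,8,8)
−g: flip: (21,8,8)→(8,-8,21)
−g: translate: b→8 (≡-8 mod 16), so (8,-8,21)→(8,8,21)
−g: reduced (well bottom): (8,8,21) with a≤c, −a<b≤a
flip sign back: reduced form of g is (-8,-8,-21)
reduced forms (-8, -8, -21) vs (-8, -8, -21) ⇒ equivalent

yes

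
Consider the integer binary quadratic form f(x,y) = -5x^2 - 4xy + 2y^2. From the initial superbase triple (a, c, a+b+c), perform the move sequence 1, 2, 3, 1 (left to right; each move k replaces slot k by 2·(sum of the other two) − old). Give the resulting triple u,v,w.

start (-5,2,-7) = (f(1,0),f(0,1),f(1,1))
replace slot 1: 2·(2+(-7)) − (-5) = -5 → (-5,2,-7)
replace slot 2: 2·((-5)+(-7)) − 2 = -26 → (-5,-26,-7)
replace slot 3: 2·((-5)+(-26)) − (-7) = -55 → (-5,-26,-55)
replace slot 1: 2·((-26)+(-55)) − (-5) = -157 → (-157,-26,-55)

-157,-26,-55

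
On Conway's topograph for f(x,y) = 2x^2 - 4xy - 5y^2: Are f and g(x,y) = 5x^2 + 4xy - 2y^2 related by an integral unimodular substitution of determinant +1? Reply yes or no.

D₁ = 56, D₂ = 56
river cycle of f (length 4): (-5, 4, 2), (2, 4, -5), (-5, 6, 1), (1, 6, -5)
river cycle of g (length 4): (-2, 4, 5), (5, 6, -1), (-1, 6, 5), (5, 4, -2)
cycles differ ⇒ inequivalent

no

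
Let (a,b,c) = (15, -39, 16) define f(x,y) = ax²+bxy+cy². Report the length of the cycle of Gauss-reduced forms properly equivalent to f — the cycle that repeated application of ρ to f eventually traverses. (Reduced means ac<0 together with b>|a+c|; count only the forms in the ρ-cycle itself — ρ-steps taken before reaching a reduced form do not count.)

D = 561, ⌊√D⌋ = 23
descent: ρ → (16,7,-8)
descent: ρ → (-8,9,15)  [lands on river]
river: ρ → (15,21,-2)
river: ρ → (-2,23,4)
river: ρ → (4,17,-17)
river: ρ → (-17,17,4)
river: ρ → (4,23,-2)
river: ρ → (-2,21,15)
river: ρ → (15,9,-8)
river: ρ → (-8,23,1)
river: ρ → (1,23,-8)
ρ-cycle length = 10 (tail of 2 descent steps not counted)

10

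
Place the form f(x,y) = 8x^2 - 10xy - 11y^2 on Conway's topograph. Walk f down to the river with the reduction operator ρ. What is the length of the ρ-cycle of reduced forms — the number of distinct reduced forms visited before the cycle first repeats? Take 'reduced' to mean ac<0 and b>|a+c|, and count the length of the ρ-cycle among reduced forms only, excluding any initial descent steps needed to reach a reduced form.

D = 452, ⌊√D⌋ = 21
descent: ρ → (-11,10,8)  [lands on river]
river: ρ → (8,6,-13)
river: ρ → (-13,20,1)
river: ρ → (1,20,-13)
river: ρ → (-13,6,8)
river: ρ → (8,10,-11)
river: ρ → (-11,12,7)
river: ρ → (7,16,-7)
river: ρ → (-7,12,11)
river: ρ → (11,10,-8)
river: ρ → (-8,6,13)
river: ρ → (13,20,-1)
river: ρ → (-1,20,13)
river: ρ → (13,6,-8)
river: ρ → (-8,10,11)
river: ρ → (11,12,-7)
river: ρ → (-7,16,7)
river: ρ → (7,12,-11)
ρ-cycle length = 18 (tail of 1 descent step not counted)

18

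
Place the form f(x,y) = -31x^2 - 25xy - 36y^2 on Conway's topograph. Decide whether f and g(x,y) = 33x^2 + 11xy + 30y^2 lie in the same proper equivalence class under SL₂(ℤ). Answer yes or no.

D₁ = -3839, D₂ = -3839
f is negative-definite; reduce −f:
−f: reduced (well bottom): (31,25,36) with a≤c, −a<b≤a
flip sign back: reduced form of f is (-31,-25,-36)
g: flip: (33,11,30)→(30,-11,33)
g: reduced (well bottom): (30,-11,33) with a≤c, −a<b≤a
reduced forms (-31, -25, -36) vs (30, -11, 33) ⇒ inequivalent

no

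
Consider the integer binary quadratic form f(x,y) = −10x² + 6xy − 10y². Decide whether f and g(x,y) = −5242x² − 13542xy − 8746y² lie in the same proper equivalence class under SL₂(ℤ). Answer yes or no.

D₁ = -364, D₂ = -364
f is negative-definite; reduce −f:
−f: flip: (10,-6,10)→(10,6,10)
−f: reduced (well bottom): (10,6,10) with a≤c, −a<b≤a
flip sign back: reduced form of f is (-10,-6,-10)
g is negative-definite; reduce −g:
−g: translate: b→3058 (≡13542 mod 10484), so (5242,13542,8746)→(5242,3058,446)
−g: flip: (5242,3058,446)→(446,-3058,5242)
−g: translate: b→-382 (≡-3058 mod 892), so (446,-3058,5242)→(446,-382,82)
−g: flip: (446,-382,82)→(82,382,446)
−g: translate: b→54 (≡382 mod 164), so (82,382,446)→(82,54,10)
−g: flip: (82,54,10)→(10,-54,82)
−g: translate: b→6 (≡-54 mod 20), so (10,-54,82)→(10,6,10)
−g: reduced (well bottom): (10,6,10) with a≤c, −a<b≤a
flip sign back: reduced form of g is (-10,-6,-10)
reduced forms (-10, -6, -10) vs (-10, -6, -10) ⇒ equivalent

yes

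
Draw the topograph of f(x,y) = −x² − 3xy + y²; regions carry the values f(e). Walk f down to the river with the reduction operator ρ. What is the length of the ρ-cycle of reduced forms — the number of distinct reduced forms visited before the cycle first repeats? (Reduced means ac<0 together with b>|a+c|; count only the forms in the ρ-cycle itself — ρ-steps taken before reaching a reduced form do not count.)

D = 13, ⌊√D⌋ = 3
descent: ρ → (1,3,-1)  [lands on river]
river: ρ → (-1,3,1)
ρ-cycle length = 2 (tail of 1 descent step not counted)

2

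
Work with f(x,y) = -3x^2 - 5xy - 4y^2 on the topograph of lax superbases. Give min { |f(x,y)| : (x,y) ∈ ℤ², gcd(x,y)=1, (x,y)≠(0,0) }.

translate: b→-1 (≡5 mod 6), so (3,5,4)→(3,-1,2)
flip: (3,-1,2)→(2,1,3)
reduced (well bottom): (2,1,3) with a≤c, −a<b≤a
well minimum |f| = |-2| = 2 (negative-definite)

2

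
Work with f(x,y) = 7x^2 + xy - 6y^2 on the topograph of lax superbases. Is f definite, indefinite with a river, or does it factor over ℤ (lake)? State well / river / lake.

D = b²−4ac = 1² − 4·7·(-6) = 169
D = 13² is a perfect square ⇒ form factors over ℤ ⇒ lakes

lake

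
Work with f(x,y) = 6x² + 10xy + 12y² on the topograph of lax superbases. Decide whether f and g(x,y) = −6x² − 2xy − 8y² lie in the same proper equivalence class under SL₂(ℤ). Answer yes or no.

D₁ = -188, D₂ = -188
f: translate: b→-2 (≡10 mod 12), so (6,10,12)→(6,-2,8)
f: reduced (well bottom): (6,-2,8) with a≤c, −a<b≤a
g is negative-definite; reduce −g:
−g: reduced (well bottom): (6,2,8) with a≤c, −a<b≤a
flip sign back: reduced form of g is (-6,-2,-8)
reduced forms (6, -2, 8) vs (-6, -2, -8) ⇒ inequivalent

no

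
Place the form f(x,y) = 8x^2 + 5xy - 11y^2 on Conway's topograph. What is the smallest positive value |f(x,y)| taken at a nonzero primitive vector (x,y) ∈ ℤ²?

river: ρ → (-11,17,2)
river: ρ → (2,19,-2)
river: ρ → (-2,17,11)
river: ρ → (11,5,-8)
river: ρ → (-8,11,8)
river: ρ → (8,5,-11)
closes: descent 0, river 6
min |a| on river = 2

2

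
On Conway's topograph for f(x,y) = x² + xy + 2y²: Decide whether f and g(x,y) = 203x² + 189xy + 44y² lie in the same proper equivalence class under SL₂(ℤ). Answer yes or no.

D₁ = -7, D₂ = -7
f: reduced (well bottom): (1,1,2) with a≤c, −a<b≤a
g: flip: (203,189,44)→(44,-189,203)
g: translate: b→-13 (≡-189 mod 88), so (44,-189,203)→(44,-13,1)
g: flip: (44,-13,1)→(1,13,44)
g: translate: b→1 (≡13 mod 2), so (1,13,44)→(1,1,2)
g: reduced (well bottom): (1,1,2) with a≤c, −a<b≤a
reduced forms (1, 1, 2) vs (1, 1, 2) ⇒ equivalent

yes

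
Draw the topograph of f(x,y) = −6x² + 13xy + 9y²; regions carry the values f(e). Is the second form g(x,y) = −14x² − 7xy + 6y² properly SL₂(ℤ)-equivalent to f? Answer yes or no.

D₁ = 385, D₂ = 385
river cycle of f (length 12): (9, 5, -10), (-10, 15, 4), (4, 17, -6), (-6, 19, 1), (1, 19, -6), (-6, 17, 4), (4, 15, -10), (-10, 5, 9), (9, 13, -6), (-6, 11, 11), … (2 more)
river cycle of g (length 12): (6, 19, -1), (-1, 19, 6), (6, 17, -4), (-4, 15, 10), (10, 5, -9), (-9, 13, 6), (6, 11, -11), (-11, 11, 6), (6, 13, -9), (-9, 5, 10), … (2 more)
cycles differ ⇒ inequivalent

no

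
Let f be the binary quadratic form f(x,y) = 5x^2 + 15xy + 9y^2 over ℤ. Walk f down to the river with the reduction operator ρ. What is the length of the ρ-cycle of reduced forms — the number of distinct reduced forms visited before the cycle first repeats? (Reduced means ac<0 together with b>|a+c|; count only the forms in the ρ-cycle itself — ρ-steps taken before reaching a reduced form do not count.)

D = 45, ⌊√D⌋ = 6
descent: ρ → (9,3,-1)
descent: ρ → (-1,5,5)  [lands on river]
river: ρ → (5,5,-1)
ρ-cycle length = 2 (tail of 2 descent steps not counted)

2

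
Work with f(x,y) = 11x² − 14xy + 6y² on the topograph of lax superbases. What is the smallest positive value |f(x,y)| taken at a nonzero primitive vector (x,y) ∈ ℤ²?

translate: b→8 (≡-14 mod 22), so (11,-14,6)→(11,8,3)
flip: (11,8,3)→(3,-8,11)
translate: b→-2 (≡-8 mod 6), so (3,-8,11)→(3,-2,6)
reduced (well bottom): (3,-2,6) with a≤c, −a<b≤a
well minimum = a = 3

3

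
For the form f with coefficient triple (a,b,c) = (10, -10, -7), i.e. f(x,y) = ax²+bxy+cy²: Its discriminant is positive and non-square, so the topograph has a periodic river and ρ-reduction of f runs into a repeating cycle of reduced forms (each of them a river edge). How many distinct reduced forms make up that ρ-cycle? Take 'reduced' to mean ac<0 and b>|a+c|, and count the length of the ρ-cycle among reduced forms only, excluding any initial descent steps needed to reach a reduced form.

D = 380, ⌊√D⌋ = 19
descent: ρ → (-7,10,10)  [lands on river]
river: ρ → (10,10,-7)
river: ρ → (-7,18,2)
river: ρ → (2,18,-7)
ρ-cycle length = 4 (tail of 1 descent step not counted)

4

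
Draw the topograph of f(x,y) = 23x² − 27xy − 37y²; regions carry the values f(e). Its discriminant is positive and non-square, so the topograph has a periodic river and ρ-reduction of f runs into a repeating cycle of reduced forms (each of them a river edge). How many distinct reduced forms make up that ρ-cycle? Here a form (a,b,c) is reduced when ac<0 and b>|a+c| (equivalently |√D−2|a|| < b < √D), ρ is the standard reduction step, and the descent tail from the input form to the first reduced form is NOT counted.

D = 4133, ⌊√D⌋ = 64
descent: ρ → (-37,27,23)  [lands on river]
river: ρ → (23,19,-41)
river: ρ → (-41,63,1)
river: ρ → (1,63,-41)
river: ρ → (-41,19,23)
river: ρ → (23,27,-37)
river: ρ → (-37,47,13)
river: ρ → (13,57,-17)
river: ρ → (-17,45,31)
river: ρ → (31,17,-31)
river: ρ → (-31,45,17)
river: ρ → (17,57,-13)
river: ρ → (-13,47,37)
river: ρ → (37,27,-23)
river: ρ → (-23,19,41)
river: ρ → (41,63,-1)
river: ρ → (-1,63,41)
river: ρ → (41,19,-23)
river: ρ → (-23,27,37)
river: ρ → (37,47,-13)
river: ρ → (-13,57,17)
river: ρ → (17,45,-31)
river: ρ → (-31,17,31)
river: ρ → (31,45,-17)
river: ρ → (-17,57,13)
river: ρ → (13,47,-37)
ρ-cycle length = 26 (tail of 1 descent step not counted)

26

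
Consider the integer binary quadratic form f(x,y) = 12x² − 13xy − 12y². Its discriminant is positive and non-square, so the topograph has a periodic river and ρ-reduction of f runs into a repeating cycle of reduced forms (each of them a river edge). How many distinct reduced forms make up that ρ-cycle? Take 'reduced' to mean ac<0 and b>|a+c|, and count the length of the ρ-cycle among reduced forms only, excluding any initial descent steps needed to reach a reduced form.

D = 745, ⌊√D⌋ = 27
descent: ρ → (-12,13,12)  [lands on river]
river: ρ → (12,11,-13)
river: ρ → (-13,15,10)
river: ρ → (10,25,-3)
river: ρ → (-3,23,18)
river: ρ → (18,13,-8)
river: ρ → (-8,19,12)
river: ρ → (12,5,-15)
river: ρ → (-15,25,2)
river: ρ → (2,27,-2)
river: ρ → (-2,25,15)
river: ρ → (15,5,-12)
river: ρ → (-12,19,8)
river: ρ → (8,13,-18)
river: ρ → (-18,23,3)
river: ρ → (3,25,-10)
river: ρ → (-10,15,13)
river: ρ → (13,11,-12)
ρ-cycle length = 18 (tail of 1 descent step not counted)

18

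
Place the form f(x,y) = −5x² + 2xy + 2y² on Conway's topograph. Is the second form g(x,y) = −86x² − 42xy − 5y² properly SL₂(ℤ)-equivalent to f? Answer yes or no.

D₁ = 44, D₂ = 44
river cycle of f (length 2): (2, 6, -1), (-1, 6, 2)
river cycle of g (length 2): (2, 6, -1), (-1, 6, 2)
cycles coincide ⇒ equivalent

yes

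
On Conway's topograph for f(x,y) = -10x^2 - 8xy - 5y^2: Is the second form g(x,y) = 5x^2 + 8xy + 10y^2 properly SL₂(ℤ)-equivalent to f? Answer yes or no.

D₁ = -136, D₂ = -136
f is negative-definite; reduce −f:
−f: flip: (10,8,5)→(5,-8,10)
−f: translate: b→2 (≡-8 mod 10), so (5,-8,10)→(5,2,7)
−f: reduced (well bottom): (5,2,7) with a≤c, −a<b≤a
flip sign back: reduced form of f is (-5,-2,-7)
g: translate: b→-2 (≡8 mod 10), so (5,8,10)→(5,-2,7)
g: reduced (well bottom): (5,-2,7) with a≤c, −a<b≤a
reduced forms (-5, -2, -7) vs (5, -2, 7) ⇒ inequivalent

no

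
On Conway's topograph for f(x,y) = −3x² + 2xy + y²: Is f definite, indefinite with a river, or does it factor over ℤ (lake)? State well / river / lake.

D = b²−4ac = 2² − 4·(-3)·1 = 16
D = 4² is a perfect square ⇒ form factors over ℤ ⇒ lakes

lake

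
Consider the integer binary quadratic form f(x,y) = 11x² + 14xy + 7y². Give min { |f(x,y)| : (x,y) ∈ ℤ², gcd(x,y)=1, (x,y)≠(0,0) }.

translate: b→-8 (≡14 mod 22), so (11,14,7)→(11,-8,4)
flip: (11,-8,4)→(4,8,11)
translate: b→0 (≡8 mod 8), so (4,8,11)→(4,0,7)
reduced (well bottom): (4,0,7) with a≤c, −a<b≤a
well minimum = a = 4

4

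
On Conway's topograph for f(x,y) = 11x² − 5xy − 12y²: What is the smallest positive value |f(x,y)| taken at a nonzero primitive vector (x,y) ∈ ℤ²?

descent: ρ → (-12,5,11)  [lands on river]
river: ρ → (11,17,-6)
river: ρ → (-6,19,8)
river: ρ → (8,13,-12)
river: ρ → (-12,11,9)
river: ρ → (9,7,-14)
river: ρ → (-14,21,2)
river: ρ → (2,23,-3)
river: ρ → (-3,19,16)
river: ρ → (16,13,-6)
river: ρ → (-6,23,1)
river: ρ → (1,23,-6)
river: ρ → (-6,13,16)
river: ρ → (16,19,-3)
river: ρ → (-3,23,2)
river: ρ → (2,21,-14)
river: ρ → (-14,7,9)
river: ρ → (9,11,-12)
river: ρ → (-12,13,8)
river: ρ → (8,19,-6)
river: ρ → (-6,17,11)
river: ρ → (11,5,-12)
river: ρ → (-12,19,4)
river: ρ → (4,21,-7)
river: ρ → (-7,21,4)
river: ρ → (4,19,-12)
closes: descent 1, river 26
min |a| on river = 1

1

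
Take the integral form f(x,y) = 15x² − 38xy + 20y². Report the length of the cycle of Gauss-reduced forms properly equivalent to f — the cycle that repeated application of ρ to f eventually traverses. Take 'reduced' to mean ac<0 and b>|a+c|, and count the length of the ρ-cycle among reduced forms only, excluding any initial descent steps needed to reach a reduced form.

D = 244, ⌊√D⌋ = 15
descent: ρ → (20,-2,-3)
descent: ρ → (-3,14,4)  [lands on river]
river: ρ → (4,10,-9)
river: ρ → (-9,8,5)
river: ρ → (5,12,-5)
river: ρ → (-5,8,9)
river: ρ → (9,10,-4)
river: ρ → (-4,14,3)
river: ρ → (3,10,-12)
river: ρ → (-12,14,1)
river: ρ → (1,14,-12)
river: ρ → (-12,10,3)
river: ρ → (3,14,-4)
river: ρ → (-4,10,9)
river: ρ → (9,8,-5)
river: ρ → (-5,12,5)
river: ρ → (5,8,-9)
river: ρ → (-9,10,4)
river: ρ → (4,14,-3)
river: ρ → (-3,10,12)
river: ρ → (12,14,-1)
river: ρ → (-1,14,12)
river: ρ → (12,10,-3)
ρ-cycle length = 22 (tail of 2 descent steps not counted)

22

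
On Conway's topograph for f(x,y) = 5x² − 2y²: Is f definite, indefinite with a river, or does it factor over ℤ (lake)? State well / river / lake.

D = b²−4ac = 0² − 4·5·(-2) = 40
D > 0 non-square ⇒ indefinite ⇒ periodic river

river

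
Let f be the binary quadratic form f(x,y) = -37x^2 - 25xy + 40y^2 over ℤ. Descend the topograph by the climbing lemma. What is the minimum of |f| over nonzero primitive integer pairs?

descent: ρ → (40,25,-37)  [lands on river]
river: ρ → (-37,49,28)
river: ρ → (28,63,-23)
river: ρ → (-23,75,10)
river: ρ → (10,65,-58)
river: ρ → (-58,51,17)
river: ρ → (17,51,-58)
river: ρ → (-58,65,10)
river: ρ → (10,75,-23)
river: ρ → (-23,63,28)
river: ρ → (28,49,-37)
river: ρ → (-37,25,40)
river: ρ → (40,55,-22)
river: ρ → (-22,77,7)
river: ρ → (7,77,-22)
river: ρ → (-22,55,40)
closes: descent 1, river 16
min |a| on river = 7

7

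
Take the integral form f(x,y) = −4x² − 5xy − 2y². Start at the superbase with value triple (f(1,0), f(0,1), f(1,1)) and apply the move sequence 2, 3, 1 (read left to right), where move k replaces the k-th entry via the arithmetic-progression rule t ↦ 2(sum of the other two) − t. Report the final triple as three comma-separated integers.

start (-4,-2,-11) = (f(1,0),f(0,1),f(1,1))
replace slot 2: 2·((-4)+(-11)) − (-2) = -28 → (-4,-28,-11)
replace slot 3: 2·((-4)+(-28)) − (-11) = -53 → (-4,-28,-53)
replace slot 1: 2·((-28)+(-53)) − (-4) = -158 → (-158,-28,-53)

-158,-28,-53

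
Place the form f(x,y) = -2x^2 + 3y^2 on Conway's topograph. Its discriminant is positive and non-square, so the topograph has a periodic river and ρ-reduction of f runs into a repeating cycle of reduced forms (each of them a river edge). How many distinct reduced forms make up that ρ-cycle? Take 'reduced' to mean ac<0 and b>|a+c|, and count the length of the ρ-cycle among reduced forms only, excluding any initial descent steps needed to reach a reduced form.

D = 24, ⌊√D⌋ = 4
descent: ρ → (3,0,-2)
descent: ρ → (-2,4,1)  [lands on river]
river: ρ → (1,4,-2)
ρ-cycle length = 2 (tail of 2 descent steps not counted)

2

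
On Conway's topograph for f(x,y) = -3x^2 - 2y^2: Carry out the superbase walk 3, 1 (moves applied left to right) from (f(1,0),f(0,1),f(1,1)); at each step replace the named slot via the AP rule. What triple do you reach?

start (-3,-2,-5) = (f(1,0),f(0,1),f(1,1))
replace slot 3: 2·((-3)+(-2)) − (-5) = -5 → (-3,-2,-5)
replace slot 1: 2·((-2)+(-5)) − (-3) = -11 → (-11,-2,-5)

-11,-2,-5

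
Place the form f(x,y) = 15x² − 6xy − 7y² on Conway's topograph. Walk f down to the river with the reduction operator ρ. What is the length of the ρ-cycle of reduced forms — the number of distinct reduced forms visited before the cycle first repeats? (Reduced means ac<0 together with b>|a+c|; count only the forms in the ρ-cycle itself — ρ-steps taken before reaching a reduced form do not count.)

D = 456, ⌊√D⌋ = 21
descent: ρ → (-7,20,2)  [lands on river]
river: ρ → (2,20,-7)
river: ρ → (-7,8,14)
river: ρ → (14,20,-1)
river: ρ → (-1,20,14)
river: ρ → (14,8,-7)
ρ-cycle length = 6 (tail of 1 descent step not counted)

6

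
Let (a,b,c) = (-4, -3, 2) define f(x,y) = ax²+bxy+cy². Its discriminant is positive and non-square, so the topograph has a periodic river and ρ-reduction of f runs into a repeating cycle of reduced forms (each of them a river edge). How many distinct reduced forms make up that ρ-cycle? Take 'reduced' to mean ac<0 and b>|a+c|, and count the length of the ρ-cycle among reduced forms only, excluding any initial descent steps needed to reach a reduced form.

D = 41, ⌊√D⌋ = 6
descent: ρ → (2,3,-4)  [lands on river]
river: ρ → (-4,5,1)
river: ρ → (1,5,-4)
river: ρ → (-4,3,2)
river: ρ → (2,5,-2)
river: ρ → (-2,3,4)
river: ρ → (4,5,-1)
river: ρ → (-1,5,4)
river: ρ → (4,3,-2)
river: ρ → (-2,5,2)
ρ-cycle length = 10 (tail of 1 descent step not counted)

10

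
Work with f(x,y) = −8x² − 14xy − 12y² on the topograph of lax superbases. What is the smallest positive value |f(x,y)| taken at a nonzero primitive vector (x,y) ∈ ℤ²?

translate: b→-2 (≡14 mod 16), so (8,14,12)→(8,-2,6)
flip: (8,-2,6)→(6,2,8)
reduced (well bottom): (6,2,8) with a≤c, −a<b≤a
well minimum |f| = |-6| = 6 (negative-definite)

6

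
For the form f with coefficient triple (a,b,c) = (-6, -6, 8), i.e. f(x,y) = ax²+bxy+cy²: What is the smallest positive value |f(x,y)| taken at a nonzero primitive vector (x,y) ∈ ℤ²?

descent: ρ → (8,6,-6)  [lands on river]
river: ρ → (-6,6,8)
river: ρ → (8,10,-4)
river: ρ → (-4,14,2)
river: ρ → (2,14,-4)
river: ρ → (-4,10,8)
closes: descent 1, river 6
min |a| on river = 2

2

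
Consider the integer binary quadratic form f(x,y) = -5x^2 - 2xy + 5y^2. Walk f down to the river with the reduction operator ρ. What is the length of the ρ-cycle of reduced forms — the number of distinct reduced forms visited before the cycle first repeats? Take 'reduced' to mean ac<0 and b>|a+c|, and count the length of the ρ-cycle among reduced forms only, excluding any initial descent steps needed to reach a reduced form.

D = 104, ⌊√D⌋ = 10
descent: ρ → (5,2,-5)  [lands on river]
river: ρ → (-5,8,2)
river: ρ → (2,8,-5)
river: ρ → (-5,2,5)
river: ρ → (5,8,-2)
river: ρ → (-2,8,5)
ρ-cycle length = 6 (tail of 1 descent step not counted)

6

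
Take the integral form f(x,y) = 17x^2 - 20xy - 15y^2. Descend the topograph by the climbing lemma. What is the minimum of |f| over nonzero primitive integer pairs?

descent: ρ → (-15,20,17)  [lands on river]
river: ρ → (17,14,-18)
river: ρ → (-18,22,13)
river: ρ → (13,30,-10)
river: ρ → (-10,30,13)
river: ρ → (13,22,-18)
river: ρ → (-18,14,17)
river: ρ → (17,20,-15)
river: ρ → (-15,10,22)
river: ρ → (22,34,-3)
river: ρ → (-3,32,33)
river: ρ → (33,34,-2)
river: ρ → (-2,34,33)
river: ρ → (33,32,-3)
river: ρ → (-3,34,22)
river: ρ → (22,10,-15)
closes: descent 1, river 16
min |a| on river = 2

2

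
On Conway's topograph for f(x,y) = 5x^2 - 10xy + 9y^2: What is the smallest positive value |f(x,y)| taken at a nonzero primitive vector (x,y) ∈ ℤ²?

translate: b→0 (≡-10 mod 10), so (5,-10,9)→(5,0,4)
flip: (5,0,4)→(4,0,5)
reduced (well bottom): (4,0,5) with a≤c, −a<b≤a
well minimum = a = 4

4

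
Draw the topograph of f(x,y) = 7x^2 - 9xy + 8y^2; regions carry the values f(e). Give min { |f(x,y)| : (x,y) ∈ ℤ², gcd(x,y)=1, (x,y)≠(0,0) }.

translate: b→5 (≡-9 mod 14), so (7,-9,8)→(7,5,6)
flip: (7,5,6)→(6,-5,7)
reduced (well bottom): (6,-5,7) with a≤c, −a<b≤a
well minimum = a = 6

6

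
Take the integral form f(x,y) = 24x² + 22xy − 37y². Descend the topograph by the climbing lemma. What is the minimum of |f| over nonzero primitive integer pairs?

river: ρ → (-37,52,9)
river: ρ → (9,56,-25)
river: ρ → (-25,44,21)
river: ρ → (21,40,-29)
river: ρ → (-29,18,32)
river: ρ → (32,46,-15)
river: ρ → (-15,44,35)
river: ρ → (35,26,-24)
river: ρ → (-24,22,37)
river: ρ → (37,52,-9)
river: ρ → (-9,56,25)
river: ρ → (25,44,-21)
river: ρ → (-21,40,29)
river: ρ → (29,18,-32)
river: ρ → (-32,46,15)
river: ρ → (15,44,-35)
river: ρ → (-35,26,24)
river: ρ → (24,22,-37)
closes: descent 0, river 18
min |a| on river = 9

9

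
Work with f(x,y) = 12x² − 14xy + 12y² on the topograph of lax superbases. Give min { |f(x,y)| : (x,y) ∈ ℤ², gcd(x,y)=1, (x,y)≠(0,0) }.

translate: b→10 (≡-14 mod 24), so (12,-14,12)→(12,10,10)
flip: (12,10,10)→(10,-10,12)
translate: b→10 (≡-10 mod 20), so (10,-10,12)→(10,10,12)
reduced (well bottom): (10,10,12) with a≤c, −a<b≤a
well minimum = a = 10

10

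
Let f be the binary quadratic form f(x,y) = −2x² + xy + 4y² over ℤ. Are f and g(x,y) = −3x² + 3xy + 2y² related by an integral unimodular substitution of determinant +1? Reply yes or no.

D₁ = 33, D₂ = 33
river cycle of f (length 4): (-2, 5, 1), (1, 5, -2), (-2, 3, 3), (3, 3, -2)
river cycle of g (length 4): (2, 5, -1), (-1, 5, 2), (2, 3, -3), (-3, 3, 2)
cycles differ ⇒ inequivalent

no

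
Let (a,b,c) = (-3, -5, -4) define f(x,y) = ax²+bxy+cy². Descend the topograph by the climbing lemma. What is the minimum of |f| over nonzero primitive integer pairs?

translate: b→-1 (≡5 mod 6), so (3,5,4)→(3,-1,2)
flip: (3,-1,2)→(2,1,3)
reduced (well bottom): (2,1,3) with a≤c, −a<b≤a
well minimum |f| = |-2| = 2 (negative-definite)

2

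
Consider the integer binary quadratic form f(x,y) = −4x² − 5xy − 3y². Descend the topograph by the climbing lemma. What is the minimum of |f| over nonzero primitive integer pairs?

translate: b→-3 (≡5 mod 8), so (4,5,3)→(4,-3,2)
flip: (4,-3,2)→(2,3,4)
translate: b→-1 (≡3 mod 4), so (2,3,4)→(2,-1,3)
reduced (well bottom): (2,-1,3) with a≤c, −a<b≤a
well minimum |f| = |-2| = 2 (negative-definite)

2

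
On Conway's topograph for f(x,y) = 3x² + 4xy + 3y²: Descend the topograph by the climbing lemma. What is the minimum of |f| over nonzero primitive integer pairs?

translate: b→-2 (≡4 mod 6), so (3,4,3)→(3,-2,2)
flip: (3,-2,2)→(2,2,3)
reduced (well bottom): (2,2,3) with a≤c, −a<b≤a
well minimum = a = 2

2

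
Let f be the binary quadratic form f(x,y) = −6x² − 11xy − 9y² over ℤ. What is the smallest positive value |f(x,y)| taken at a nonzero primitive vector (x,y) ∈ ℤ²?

translate: b→-1 (≡11 mod 12), so (6,11,9)→(6,-1,4)
flip: (6,-1,4)→(4,1,6)
reduced (well bottom): (4,1,6) with a≤c, −a<b≤a
well minimum |f| = |-4| = 4 (negative-definite)

4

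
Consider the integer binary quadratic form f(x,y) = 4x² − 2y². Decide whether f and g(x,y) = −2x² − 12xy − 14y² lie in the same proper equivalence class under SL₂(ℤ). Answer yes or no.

D₁ = 32, D₂ = 32
river cycle of f (length 2): (-2, 4, 2), (2, 4, -2)
river cycle of g (length 2): (-2, 4, 2), (2, 4, -2)
cycles coincide ⇒ equivalent

yes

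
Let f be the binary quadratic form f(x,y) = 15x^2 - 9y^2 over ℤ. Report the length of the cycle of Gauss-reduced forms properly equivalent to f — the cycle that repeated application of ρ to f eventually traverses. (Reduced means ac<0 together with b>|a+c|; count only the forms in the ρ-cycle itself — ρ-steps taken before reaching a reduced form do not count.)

D = 540, ⌊√D⌋ = 23
descent: ρ → (-9,18,6)  [lands on river]
river: ρ → (6,18,-9)
ρ-cycle length = 2 (tail of 1 descent step not counted)

2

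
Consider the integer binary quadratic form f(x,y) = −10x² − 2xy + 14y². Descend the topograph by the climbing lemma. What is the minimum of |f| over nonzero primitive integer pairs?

descent: ρ → (14,2,-10)
descent: ρ → (-10,18,6)  [lands on river]
river: ρ → (6,18,-10)
river: ρ → (-10,22,2)
river: ρ → (2,22,-10)
closes: descent 2, river 4
min |a| on river = 2

2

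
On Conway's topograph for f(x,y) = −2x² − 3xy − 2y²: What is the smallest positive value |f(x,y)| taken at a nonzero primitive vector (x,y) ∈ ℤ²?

translate: b→-1 (≡3 mod 4), so (2,3,2)→(2,-1,1)
flip: (2,-1,1)→(1,1,2)
reduced (well bottom): (1,1,2) with a≤c, −a<b≤a
well minimum |f| = |-1| = 1 (negative-definite)

1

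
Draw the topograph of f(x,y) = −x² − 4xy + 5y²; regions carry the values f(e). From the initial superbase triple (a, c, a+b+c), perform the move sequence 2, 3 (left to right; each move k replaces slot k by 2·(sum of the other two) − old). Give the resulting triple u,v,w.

start (-1,5,0) = (f(1,0),f(0,1),f(1,1))
replace slot 2: 2·((-1)+0) − 5 = -7 → (-1,-7,0)
replace slot 3: 2·((-1)+(-7)) − 0 = -16 → (-1,-7,-16)

-1,-7,-16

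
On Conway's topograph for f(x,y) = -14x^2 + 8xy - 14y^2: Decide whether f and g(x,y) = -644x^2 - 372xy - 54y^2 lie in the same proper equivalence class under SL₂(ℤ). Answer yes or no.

D₁ = -720, D₂ = -720
f is negative-definite; reduce −f:
−f: flip: (14,-8,14)→(14,8,14)
−f: reduced (well bottom): (14,8,14) with a≤c, −a<b≤a
flip sign back: reduced form of f is (-14,-8,-14)
g is negative-definite; reduce −g:
−g: flip: (644,372,54)→(54,-372,644)
−g: translate: b→-48 (≡-372 mod 108), so (54,-372,644)→(54,-48,14)
−g: flip: (54,-48,14)→(14,48,54)
−g: translate: b→-8 (≡48 mod 28), so (14,48,54)→(14,-8,14)
−g: flip: (14,-8,14)→(14,8,14)
−g: reduced (well bottom): (14,8,14) with a≤c, −a<b≤a
flip sign back: reduced form of g is (-14,-8,-14)
reduced forms (-14, -8, -14) vs (-14, -8, -14) ⇒ equivalent

yes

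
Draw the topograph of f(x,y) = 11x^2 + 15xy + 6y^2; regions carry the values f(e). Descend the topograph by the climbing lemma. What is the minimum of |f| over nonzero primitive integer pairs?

translate: b→-7 (≡15 mod 22), so (11,15,6)→(11,-7,2)
flip: (11,-7,2)→(2,7,11)
translate: b→-1 (≡7 mod 4), so (2,7,11)→(2,-1,5)
reduced (well bottom): (2,-1,5) with a≤c, −a<b≤a
well minimum = a = 2

2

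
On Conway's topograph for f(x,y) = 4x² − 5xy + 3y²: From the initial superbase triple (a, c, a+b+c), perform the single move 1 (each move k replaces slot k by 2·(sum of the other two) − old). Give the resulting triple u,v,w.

start (4,3,2) = (f(1,0),f(0,1),f(1,1))
replace slot 1: 2·(3+2) − 4 = 6 → (6,3,2)

6,3,2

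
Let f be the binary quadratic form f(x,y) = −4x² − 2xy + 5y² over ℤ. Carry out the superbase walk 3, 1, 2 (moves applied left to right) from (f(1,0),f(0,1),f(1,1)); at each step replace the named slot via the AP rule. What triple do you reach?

start (-4,5,-1) = (f(1,0),f(0,1),f(1,1))
replace slot 3: 2·((-4)+5) − (-1) = 3 → (-4,5,3)
replace slot 1: 2·(5+3) − (-4) = 20 → (20,5,3)
replace slot 2: 2·(20+3) − 5 = 41 → (20,41,3)

20,41,3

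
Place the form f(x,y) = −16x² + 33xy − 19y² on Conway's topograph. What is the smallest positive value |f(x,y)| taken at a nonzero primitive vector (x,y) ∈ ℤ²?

translate: b→-1 (≡-33 mod 32), so (16,-33,19)→(16,-1,2)
flip: (16,-1,2)→(2,1,16)
reduced (well bottom): (2,1,16) with a≤c, −a<b≤a
well minimum |f| = |-2| = 2 (negative-definite)

2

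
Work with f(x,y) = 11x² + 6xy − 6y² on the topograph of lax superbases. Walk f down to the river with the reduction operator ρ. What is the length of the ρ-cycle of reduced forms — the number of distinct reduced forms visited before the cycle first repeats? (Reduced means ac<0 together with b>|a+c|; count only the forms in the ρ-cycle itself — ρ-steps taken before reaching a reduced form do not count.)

D = 300, ⌊√D⌋ = 17
river: ρ → (-6,6,11)
river: ρ → (11,16,-1)
river: ρ → (-1,16,11)
river: ρ → (11,6,-6)
ρ-cycle length = 4 (tail of 0 descent steps not counted)

4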